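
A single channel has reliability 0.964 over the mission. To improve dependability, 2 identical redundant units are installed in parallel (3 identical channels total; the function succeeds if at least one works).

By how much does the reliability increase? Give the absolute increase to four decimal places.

R_before = 0.964
R_after = 1 − (1 − 0.964)^3 = 1.0000
ΔR = 1.0000 − 0.964 = 0.0360

0.0360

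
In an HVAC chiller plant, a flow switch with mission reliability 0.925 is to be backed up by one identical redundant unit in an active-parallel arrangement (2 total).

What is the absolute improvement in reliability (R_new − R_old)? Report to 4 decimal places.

R_before = 0.925
R_after = 1 − (1 − 0.925)^2 = 0.9944
ΔR = 0.9944 − 0.925 = 0.0694

0.0694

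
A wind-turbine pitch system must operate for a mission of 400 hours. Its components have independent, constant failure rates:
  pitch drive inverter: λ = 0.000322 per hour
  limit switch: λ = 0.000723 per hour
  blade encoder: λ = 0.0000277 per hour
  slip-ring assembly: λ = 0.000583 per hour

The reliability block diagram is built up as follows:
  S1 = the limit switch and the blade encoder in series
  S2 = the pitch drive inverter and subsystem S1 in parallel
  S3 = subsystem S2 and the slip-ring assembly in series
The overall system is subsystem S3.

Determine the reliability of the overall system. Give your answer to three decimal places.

0.767

R(pitch drive inverter) = exp(−0.000322 × 400) = 0.87915
R(limit switch) = exp(−0.000723 × 400) = 0.74886
R(blade encoder) = exp(−0.0000277 × 400) = 0.98898
R(slip-ring assembly) = exp(−0.000583 × 400) = 0.79200
Series (limit switch and blade encoder): 0.74886 × 0.98898 = 0.74061
Parallel (pitch drive inverter and [0.74061]): 1 − (1 − 0.87915)(1 − 0.74061) = 0.96865
Series ([0.96865] and slip-ring assembly): 0.96865 × 0.79200 = 0.767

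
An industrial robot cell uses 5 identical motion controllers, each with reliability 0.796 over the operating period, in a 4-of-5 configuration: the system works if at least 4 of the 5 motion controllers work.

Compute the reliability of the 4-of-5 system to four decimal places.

0.7291

R = Σ_{i=4}^{5} C(5,i) p^i (1−p)^{5−i} with p = 0.796
C(5,4)·0.796^4·0.204^1 = 0.409499
C(5,5)·0.796^5·0.204^0 = 0.319570
Sum = 0.7291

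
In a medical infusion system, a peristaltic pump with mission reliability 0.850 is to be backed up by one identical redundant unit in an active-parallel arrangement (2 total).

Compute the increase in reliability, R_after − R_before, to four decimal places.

R_before = 0.850
R_after = 1 − (1 − 0.850)^2 = 0.9775
ΔR = 0.9775 − 0.850 = 0.1275

0.1275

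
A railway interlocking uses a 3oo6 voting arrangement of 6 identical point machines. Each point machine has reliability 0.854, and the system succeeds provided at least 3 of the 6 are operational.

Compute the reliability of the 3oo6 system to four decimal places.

R = Σ_{i=3}^{6} C(6,i) p^i (1−p)^{6−i} with p = 0.854
C(6,3)·0.854^3·0.146^3 = 0.038767
C(6,4)·0.854^4·0.146^2 = 0.170070
C(6,5)·0.854^5·0.146^1 = 0.397918
C(6,6)·0.854^6·0.146^0 = 0.387925
Sum = 0.9947

0.9947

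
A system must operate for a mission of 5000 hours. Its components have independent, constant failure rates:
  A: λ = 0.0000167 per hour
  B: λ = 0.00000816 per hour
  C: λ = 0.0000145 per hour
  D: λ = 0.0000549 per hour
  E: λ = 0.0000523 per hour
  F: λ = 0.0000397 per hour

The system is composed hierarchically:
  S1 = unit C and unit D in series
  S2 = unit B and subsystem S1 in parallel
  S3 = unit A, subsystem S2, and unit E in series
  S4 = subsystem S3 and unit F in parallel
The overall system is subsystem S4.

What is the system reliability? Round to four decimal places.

0.9460

R(A) = exp(−0.0000167 × 5000) = 0.919891
R(B) = exp(−0.00000816 × 5000) = 0.960021
R(C) = exp(−0.0000145 × 5000) = 0.930066
R(D) = exp(−0.0000549 × 5000) = 0.759952
R(E) = exp(−0.0000523 × 5000) = 0.769896
R(F) = exp(−0.0000397 × 5000) = 0.819960
Series (C and D): 0.930066 × 0.759952 = 0.706806
Parallel (B and [0.706806]): 1 − (1 − 0.960021)(1 − 0.706806) = 0.988278
Series (A, [0.988278], and E): 0.919891 × 0.988278 × 0.769896 = 0.699919
Parallel ([0.699919] and F): 1 − (1 − 0.699919)(1 − 0.819960) = 0.9460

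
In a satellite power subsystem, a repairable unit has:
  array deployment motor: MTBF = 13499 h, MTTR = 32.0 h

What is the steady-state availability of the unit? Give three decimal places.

0.998

A(array deployment motor) = MTBF/(MTBF+MTTR) = 13499/(13499+32.0) = 0.998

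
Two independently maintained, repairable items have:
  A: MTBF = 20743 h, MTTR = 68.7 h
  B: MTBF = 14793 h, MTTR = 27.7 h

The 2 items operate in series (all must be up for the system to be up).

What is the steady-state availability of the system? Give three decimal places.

A(A) = MTBF/(MTBF+MTTR) = 20743/(20743+68.7) = 0.996699
A(B) = MTBF/(MTBF+MTTR) = 14793/(14793+27.7) = 0.998131
Series availability: 0.996699 × 0.998131 = 0.995

0.995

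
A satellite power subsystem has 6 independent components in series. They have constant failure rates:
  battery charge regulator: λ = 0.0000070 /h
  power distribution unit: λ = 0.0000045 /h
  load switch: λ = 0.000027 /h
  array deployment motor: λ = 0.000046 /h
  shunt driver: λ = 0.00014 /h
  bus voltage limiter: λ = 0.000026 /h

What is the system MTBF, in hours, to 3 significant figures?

Series of exponential components: λ_sys = Σ λ_i
λ_sys = 0.0000070 + 0.0000045 + 0.000027 + 0.000046 + 0.00014 + 0.000026 = 2.5050e-04 /h
MTBF = 1 / λ_sys = 3990 h

3990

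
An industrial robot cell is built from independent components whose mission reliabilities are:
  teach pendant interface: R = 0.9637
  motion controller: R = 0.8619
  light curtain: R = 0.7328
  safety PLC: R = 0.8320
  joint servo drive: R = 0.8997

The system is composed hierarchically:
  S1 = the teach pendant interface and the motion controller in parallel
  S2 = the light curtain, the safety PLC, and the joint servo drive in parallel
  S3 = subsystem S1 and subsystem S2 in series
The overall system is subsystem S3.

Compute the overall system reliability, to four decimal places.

Parallel (teach pendant interface and motion controller): 1 − (1 − 0.963700)(1 − 0.861900) = 0.994987
Parallel (light curtain, safety PLC, and joint servo drive): 1 − (1 − 0.732800)(1 − 0.832000)(1 − 0.899700) = 0.995498
Series ([0.994987] and [0.995498]): 0.994987 × 0.995498 = 0.9905

0.9905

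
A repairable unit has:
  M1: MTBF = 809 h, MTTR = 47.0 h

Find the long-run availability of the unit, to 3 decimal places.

A(M1) = MTBF/(MTBF+MTTR) = 809/(809+47.0) = 0.945

0.945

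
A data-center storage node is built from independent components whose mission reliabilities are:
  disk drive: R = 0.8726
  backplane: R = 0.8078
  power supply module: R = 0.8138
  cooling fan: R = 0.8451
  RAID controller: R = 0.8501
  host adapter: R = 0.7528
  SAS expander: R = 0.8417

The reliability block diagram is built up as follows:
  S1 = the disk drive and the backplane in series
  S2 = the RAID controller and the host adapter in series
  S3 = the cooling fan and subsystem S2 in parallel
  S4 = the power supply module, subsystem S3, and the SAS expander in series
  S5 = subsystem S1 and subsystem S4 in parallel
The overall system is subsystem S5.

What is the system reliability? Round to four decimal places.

Series (disk drive and backplane): 0.872600 × 0.807800 = 0.704886
Series (RAID controller and host adapter): 0.850100 × 0.752800 = 0.639955
Parallel (cooling fan and [0.639955]): 1 − (1 − 0.845100)(1 − 0.639955) = 0.944229
Series (power supply module, [0.944229], and SAS expander): 0.813800 × 0.944229 × 0.841700 = 0.646774
Parallel ([0.704886] and [0.646774]): 1 − (1 − 0.704886)(1 − 0.646774) = 0.8958

0.8958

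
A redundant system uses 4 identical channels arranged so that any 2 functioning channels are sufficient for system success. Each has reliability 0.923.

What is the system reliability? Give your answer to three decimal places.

R = Σ_{i=2}^{4} C(4,i) p^i (1−p)^{4−i} with p = 0.923
C(4,2)·0.923^2·0.077^2 = 0.03031
C(4,3)·0.923^3·0.077^1 = 0.24219
C(4,4)·0.923^4·0.077^0 = 0.72578
Sum = 0.998

0.998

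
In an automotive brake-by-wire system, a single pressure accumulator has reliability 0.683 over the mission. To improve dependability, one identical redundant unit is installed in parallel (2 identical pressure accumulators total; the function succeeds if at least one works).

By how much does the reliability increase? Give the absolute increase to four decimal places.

R_before = 0.683
R_after = 1 − (1 − 0.683)^2 = 0.8995
ΔR = 0.8995 − 0.683 = 0.2165

0.2165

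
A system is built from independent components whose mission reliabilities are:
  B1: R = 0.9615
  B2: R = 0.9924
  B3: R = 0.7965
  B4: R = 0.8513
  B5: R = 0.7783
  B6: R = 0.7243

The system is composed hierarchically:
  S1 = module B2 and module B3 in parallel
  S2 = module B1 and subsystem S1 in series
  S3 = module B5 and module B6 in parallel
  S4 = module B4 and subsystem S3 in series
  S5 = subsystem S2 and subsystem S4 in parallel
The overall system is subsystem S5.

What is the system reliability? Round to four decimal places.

0.9920

Parallel (B2 and B3): 1 − (1 − 0.992400)(1 − 0.796500) = 0.998453
Series (B1 and [0.998453]): 0.961500 × 0.998453 = 0.960013
Parallel (B5 and B6): 1 − (1 − 0.778300)(1 − 0.724300) = 0.938877
Series (B4 and [0.938877]): 0.851300 × 0.938877 = 0.799266
Parallel ([0.960013] and [0.799266]): 1 − (1 − 0.960013)(1 − 0.799266) = 0.9920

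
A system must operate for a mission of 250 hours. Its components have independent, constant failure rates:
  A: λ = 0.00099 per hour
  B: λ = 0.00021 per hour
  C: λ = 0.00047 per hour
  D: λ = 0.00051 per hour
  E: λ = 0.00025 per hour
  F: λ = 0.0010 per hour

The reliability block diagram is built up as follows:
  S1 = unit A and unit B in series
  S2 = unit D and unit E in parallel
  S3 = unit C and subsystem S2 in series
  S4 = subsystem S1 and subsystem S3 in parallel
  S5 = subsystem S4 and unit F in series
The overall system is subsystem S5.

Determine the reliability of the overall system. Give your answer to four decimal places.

0.7551

R(A) = exp(−0.00099 × 250) = 0.780750
R(B) = exp(−0.00021 × 250) = 0.948854
R(C) = exp(−0.00047 × 250) = 0.889141
R(D) = exp(−0.00051 × 250) = 0.880293
R(E) = exp(−0.00025 × 250) = 0.939413
R(F) = exp(−0.0010 × 250) = 0.778801
Series (A and B): 0.780750 × 0.948854 = 0.740818
Parallel (D and E): 1 − (1 − 0.880293)(1 − 0.939413) = 0.992747
Series (C and [0.992747]): 0.889141 × 0.992747 = 0.882692
Parallel ([0.740818] and [0.882692]): 1 − (1 − 0.740818)(1 − 0.882692) = 0.969596
Series ([0.969596] and F): 0.969596 × 0.778801 = 0.7551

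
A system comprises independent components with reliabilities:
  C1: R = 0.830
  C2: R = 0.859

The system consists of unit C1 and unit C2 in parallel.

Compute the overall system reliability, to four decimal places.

Parallel (C1 and C2): 1 − (1 − 0.830000)(1 − 0.859000) = 0.9760

0.9760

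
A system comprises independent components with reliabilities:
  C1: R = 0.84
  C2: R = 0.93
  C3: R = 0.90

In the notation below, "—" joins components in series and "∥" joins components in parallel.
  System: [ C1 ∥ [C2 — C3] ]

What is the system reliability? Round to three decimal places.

Series (C2 and C3): 0.93000 × 0.90000 = 0.83700
Parallel (C1 and [0.83700]): 1 − (1 − 0.84000)(1 − 0.83700) = 0.974

0.974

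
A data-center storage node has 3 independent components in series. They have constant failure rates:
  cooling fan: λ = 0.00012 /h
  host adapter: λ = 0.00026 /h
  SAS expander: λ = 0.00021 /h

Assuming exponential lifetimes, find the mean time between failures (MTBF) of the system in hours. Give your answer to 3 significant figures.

1690

Series of exponential components: λ_sys = Σ λ_i
λ_sys = 0.00012 + 0.00026 + 0.00021 = 5.9000e-04 /h
MTBF = 1 / λ_sys = 1690 h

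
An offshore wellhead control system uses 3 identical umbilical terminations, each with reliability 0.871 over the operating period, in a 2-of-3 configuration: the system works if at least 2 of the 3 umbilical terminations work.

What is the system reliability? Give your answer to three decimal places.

0.954

R = Σ_{i=2}^{3} C(3,i) p^i (1−p)^{3−i} with p = 0.871
C(3,2)·0.871^2·0.129^1 = 0.29359
C(3,3)·0.871^3·0.129^0 = 0.66078
Sum = 0.954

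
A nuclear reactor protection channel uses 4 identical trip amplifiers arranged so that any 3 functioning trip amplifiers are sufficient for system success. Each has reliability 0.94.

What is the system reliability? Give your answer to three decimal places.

R = Σ_{i=3}^{4} C(4,i) p^i (1−p)^{4−i} with p = 0.94
C(4,3)·0.94^3·0.06^1 = 0.19934
C(4,4)·0.94^4·0.06^0 = 0.78075
Sum = 0.980

0.980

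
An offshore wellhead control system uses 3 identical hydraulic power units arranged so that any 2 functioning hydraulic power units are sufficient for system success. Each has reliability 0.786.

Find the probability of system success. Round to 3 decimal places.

0.882

R = Σ_{i=2}^{3} C(3,i) p^i (1−p)^{3−i} with p = 0.786
C(3,2)·0.786^2·0.214^1 = 0.39663
C(3,3)·0.786^3·0.214^0 = 0.48559
Sum = 0.882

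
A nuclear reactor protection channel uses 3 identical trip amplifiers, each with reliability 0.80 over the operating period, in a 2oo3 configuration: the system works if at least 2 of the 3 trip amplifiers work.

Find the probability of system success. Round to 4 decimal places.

R = Σ_{i=2}^{3} C(3,i) p^i (1−p)^{3−i} with p = 0.80
C(3,2)·0.80^2·0.20^1 = 0.384000
C(3,3)·0.80^3·0.20^0 = 0.512000
Sum = 0.8960

0.8960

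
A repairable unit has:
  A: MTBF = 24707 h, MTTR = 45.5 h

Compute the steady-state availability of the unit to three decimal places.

0.998

A(A) = MTBF/(MTBF+MTTR) = 24707/(24707+45.5) = 0.998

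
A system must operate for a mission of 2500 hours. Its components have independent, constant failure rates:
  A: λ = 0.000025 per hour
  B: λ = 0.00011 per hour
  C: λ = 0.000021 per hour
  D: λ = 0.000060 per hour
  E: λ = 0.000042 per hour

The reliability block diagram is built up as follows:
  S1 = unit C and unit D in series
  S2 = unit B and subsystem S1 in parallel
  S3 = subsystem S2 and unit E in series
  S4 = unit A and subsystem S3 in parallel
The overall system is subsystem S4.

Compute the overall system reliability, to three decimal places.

R(A) = exp(−0.000025 × 2500) = 0.93941
R(B) = exp(−0.00011 × 2500) = 0.75957
R(C) = exp(−0.000021 × 2500) = 0.94885
R(D) = exp(−0.000060 × 2500) = 0.86071
R(E) = exp(−0.000042 × 2500) = 0.90032
Series (C and D): 0.94885 × 0.86071 = 0.81668
Parallel (B and [0.81668]): 1 − (1 − 0.75957)(1 − 0.81668) = 0.95592
Series ([0.95592] and E): 0.95592 × 0.90032 = 0.86063
Parallel (A and [0.86063]): 1 − (1 − 0.93941)(1 − 0.86063) = 0.992

0.992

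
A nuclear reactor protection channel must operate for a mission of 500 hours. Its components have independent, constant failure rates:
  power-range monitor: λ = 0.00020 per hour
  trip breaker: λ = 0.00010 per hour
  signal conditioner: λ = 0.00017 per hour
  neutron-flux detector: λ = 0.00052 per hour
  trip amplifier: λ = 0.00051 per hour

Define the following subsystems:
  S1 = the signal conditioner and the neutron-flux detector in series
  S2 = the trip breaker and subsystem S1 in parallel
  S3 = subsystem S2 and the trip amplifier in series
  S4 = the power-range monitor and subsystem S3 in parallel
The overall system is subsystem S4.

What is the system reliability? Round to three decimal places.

R(power-range monitor) = exp(−0.00020 × 500) = 0.90484
R(trip breaker) = exp(−0.00010 × 500) = 0.95123
R(signal conditioner) = exp(−0.00017 × 500) = 0.91851
R(neutron-flux detector) = exp(−0.00052 × 500) = 0.77105
R(trip amplifier) = exp(−0.00051 × 500) = 0.77492
Series (signal conditioner and neutron-flux detector): 0.91851 × 0.77105 = 0.70822
Parallel (trip breaker and [0.70822]): 1 − (1 − 0.95123)(1 − 0.70822) = 0.98577
Series ([0.98577] and trip amplifier): 0.98577 × 0.77492 = 0.76389
Parallel (power-range monitor and [0.76389]): 1 − (1 − 0.90484)(1 − 0.76389) = 0.978

0.978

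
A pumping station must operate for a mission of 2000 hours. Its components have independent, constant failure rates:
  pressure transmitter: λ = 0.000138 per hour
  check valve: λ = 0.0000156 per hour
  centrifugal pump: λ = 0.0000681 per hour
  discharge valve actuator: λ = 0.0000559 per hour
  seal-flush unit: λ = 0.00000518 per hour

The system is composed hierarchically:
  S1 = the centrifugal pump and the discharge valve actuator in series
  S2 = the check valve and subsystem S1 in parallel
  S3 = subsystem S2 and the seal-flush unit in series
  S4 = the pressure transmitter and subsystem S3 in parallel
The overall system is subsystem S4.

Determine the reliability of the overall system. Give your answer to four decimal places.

0.9959

R(pressure transmitter) = exp(−0.000138 × 2000) = 0.758813
R(check valve) = exp(−0.0000156 × 2000) = 0.969282
R(centrifugal pump) = exp(−0.0000681 × 2000) = 0.872668
R(discharge valve actuator) = exp(−0.0000559 × 2000) = 0.894223
R(seal-flush unit) = exp(−0.00000518 × 2000) = 0.989693
Series (centrifugal pump and discharge valve actuator): 0.872668 × 0.894223 = 0.780360
Parallel (check valve and [0.780360]): 1 − (1 − 0.969282)(1 − 0.780360) = 0.993253
Series ([0.993253] and seal-flush unit): 0.993253 × 0.989693 = 0.983016
Parallel (pressure transmitter and [0.983016]): 1 − (1 − 0.758813)(1 − 0.983016) = 0.9959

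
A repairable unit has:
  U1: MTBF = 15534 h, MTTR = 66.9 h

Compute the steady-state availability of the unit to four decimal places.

A(U1) = MTBF/(MTBF+MTTR) = 15534/(15534+66.9) = 0.9957

0.9957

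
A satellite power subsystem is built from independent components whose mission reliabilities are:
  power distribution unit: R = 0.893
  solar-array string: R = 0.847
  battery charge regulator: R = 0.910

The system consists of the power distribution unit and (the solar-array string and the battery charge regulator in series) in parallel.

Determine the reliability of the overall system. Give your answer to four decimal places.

0.9755

Series (solar-array string and battery charge regulator): 0.847000 × 0.910000 = 0.770770
Parallel (power distribution unit and [0.770770]): 1 − (1 − 0.893000)(1 − 0.770770) = 0.9755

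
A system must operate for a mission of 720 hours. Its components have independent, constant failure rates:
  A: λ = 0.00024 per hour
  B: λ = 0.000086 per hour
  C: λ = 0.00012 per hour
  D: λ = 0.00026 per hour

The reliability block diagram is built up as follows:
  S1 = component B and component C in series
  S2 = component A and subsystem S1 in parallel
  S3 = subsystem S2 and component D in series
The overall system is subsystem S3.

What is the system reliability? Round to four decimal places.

R(A) = exp(−0.00024 × 720) = 0.841306
R(B) = exp(−0.000086 × 720) = 0.939958
R(C) = exp(−0.00012 × 720) = 0.917227
R(D) = exp(−0.00026 × 720) = 0.829278
Series (B and C): 0.939958 × 0.917227 = 0.862155
Parallel (A and [0.862155]): 1 − (1 − 0.841306)(1 − 0.862155) = 0.978125
Series ([0.978125] and D): 0.978125 × 0.829278 = 0.8111

0.8111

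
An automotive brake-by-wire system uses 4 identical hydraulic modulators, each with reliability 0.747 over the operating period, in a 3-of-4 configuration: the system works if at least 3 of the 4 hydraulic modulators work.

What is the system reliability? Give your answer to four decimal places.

0.7332

R = Σ_{i=3}^{4} C(4,i) p^i (1−p)^{4−i} with p = 0.747
C(4,3)·0.747^3·0.253^1 = 0.421835
C(4,4)·0.747^4·0.253^0 = 0.311374
Sum = 0.7332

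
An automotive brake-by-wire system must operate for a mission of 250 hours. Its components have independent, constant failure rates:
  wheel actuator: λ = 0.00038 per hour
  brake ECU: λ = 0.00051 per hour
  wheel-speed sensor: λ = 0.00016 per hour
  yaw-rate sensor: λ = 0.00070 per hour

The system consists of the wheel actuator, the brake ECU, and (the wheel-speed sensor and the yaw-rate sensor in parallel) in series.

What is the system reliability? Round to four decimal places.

R(wheel actuator) = exp(−0.00038 × 250) = 0.909373
R(brake ECU) = exp(−0.00051 × 250) = 0.880293
R(wheel-speed sensor) = exp(−0.00016 × 250) = 0.960789
R(yaw-rate sensor) = exp(−0.00070 × 250) = 0.839457
Parallel (wheel-speed sensor and yaw-rate sensor): 1 − (1 − 0.960789)(1 − 0.839457) = 0.993705
Series (wheel actuator, brake ECU, and [0.993705]): 0.909373 × 0.880293 × 0.993705 = 0.7955

0.7955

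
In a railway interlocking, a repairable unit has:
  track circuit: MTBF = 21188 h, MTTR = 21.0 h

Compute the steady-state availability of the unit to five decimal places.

0.99901

A(track circuit) = MTBF/(MTBF+MTTR) = 21188/(21188+21.0) = 0.99901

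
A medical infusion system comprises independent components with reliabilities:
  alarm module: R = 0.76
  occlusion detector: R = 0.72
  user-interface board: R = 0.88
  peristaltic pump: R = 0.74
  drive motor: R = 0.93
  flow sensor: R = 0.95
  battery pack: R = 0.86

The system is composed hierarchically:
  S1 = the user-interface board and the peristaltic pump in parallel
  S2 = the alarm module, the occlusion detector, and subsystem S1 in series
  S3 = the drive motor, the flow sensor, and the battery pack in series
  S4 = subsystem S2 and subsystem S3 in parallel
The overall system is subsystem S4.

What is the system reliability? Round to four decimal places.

Parallel (user-interface board and peristaltic pump): 1 − (1 − 0.880000)(1 − 0.740000) = 0.968800
Series (alarm module, occlusion detector, and [0.968800]): 0.760000 × 0.720000 × 0.968800 = 0.530127
Series (drive motor, flow sensor, and battery pack): 0.930000 × 0.950000 × 0.860000 = 0.759810
Parallel ([0.530127] and [0.759810]): 1 − (1 − 0.530127)(1 − 0.759810) = 0.8871

0.8871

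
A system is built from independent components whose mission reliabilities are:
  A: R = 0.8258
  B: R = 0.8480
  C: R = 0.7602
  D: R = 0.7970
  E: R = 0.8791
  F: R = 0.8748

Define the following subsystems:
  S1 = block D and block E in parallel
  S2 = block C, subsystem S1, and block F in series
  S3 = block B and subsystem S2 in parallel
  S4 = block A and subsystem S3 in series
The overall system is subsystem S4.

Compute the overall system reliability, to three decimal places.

0.782

Parallel (D and E): 1 − (1 − 0.79700)(1 − 0.87910) = 0.97546
Series (C, [0.97546], and F): 0.76020 × 0.97546 × 0.87480 = 0.64870
Parallel (B and [0.64870]): 1 − (1 − 0.84800)(1 − 0.64870) = 0.94660
Series (A and [0.94660]): 0.82580 × 0.94660 = 0.782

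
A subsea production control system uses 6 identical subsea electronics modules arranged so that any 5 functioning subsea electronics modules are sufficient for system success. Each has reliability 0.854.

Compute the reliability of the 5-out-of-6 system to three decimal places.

0.786

R = Σ_{i=5}^{6} C(6,i) p^i (1−p)^{6−i} with p = 0.854
C(6,5)·0.854^5·0.146^1 = 0.39792
C(6,6)·0.854^6·0.146^0 = 0.38792
Sum = 0.786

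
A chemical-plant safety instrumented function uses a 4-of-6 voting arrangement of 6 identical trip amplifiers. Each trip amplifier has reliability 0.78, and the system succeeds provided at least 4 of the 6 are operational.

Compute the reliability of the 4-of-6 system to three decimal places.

0.875

R = Σ_{i=4}^{6} C(6,i) p^i (1−p)^{6−i} with p = 0.78
C(6,4)·0.78^4·0.22^2 = 0.26873
C(6,5)·0.78^5·0.22^1 = 0.38111
C(6,6)·0.78^6·0.22^0 = 0.22520
Sum = 0.875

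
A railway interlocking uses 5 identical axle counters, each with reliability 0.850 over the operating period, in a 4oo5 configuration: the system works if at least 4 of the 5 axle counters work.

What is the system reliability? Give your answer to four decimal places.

R = Σ_{i=4}^{5} C(5,i) p^i (1−p)^{5−i} with p = 0.850
C(5,4)·0.850^4·0.150^1 = 0.391505
C(5,5)·0.850^5·0.150^0 = 0.443705
Sum = 0.8352

0.8352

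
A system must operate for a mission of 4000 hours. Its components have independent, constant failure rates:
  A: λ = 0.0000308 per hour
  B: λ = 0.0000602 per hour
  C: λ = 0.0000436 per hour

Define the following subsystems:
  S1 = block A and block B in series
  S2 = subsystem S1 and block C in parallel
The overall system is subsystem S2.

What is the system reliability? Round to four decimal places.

0.9512

R(A) = exp(−0.0000308 × 4000) = 0.884087
R(B) = exp(−0.0000602 × 4000) = 0.785999
R(C) = exp(−0.0000436 × 4000) = 0.839961
Series (A and B): 0.884087 × 0.785999 = 0.694891
Parallel ([0.694891] and C): 1 − (1 − 0.694891)(1 − 0.839961) = 0.9512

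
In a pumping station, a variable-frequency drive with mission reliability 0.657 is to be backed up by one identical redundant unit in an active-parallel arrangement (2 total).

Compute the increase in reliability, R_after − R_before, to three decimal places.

0.225

R_before = 0.657
R_after = 1 − (1 − 0.657)^2 = 0.882
ΔR = 0.882 − 0.657 = 0.225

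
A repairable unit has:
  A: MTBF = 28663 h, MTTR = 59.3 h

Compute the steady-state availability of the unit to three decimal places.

0.998

A(A) = MTBF/(MTBF+MTTR) = 28663/(28663+59.3) = 0.998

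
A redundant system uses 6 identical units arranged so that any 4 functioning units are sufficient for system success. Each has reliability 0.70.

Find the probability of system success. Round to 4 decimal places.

R = Σ_{i=4}^{6} C(6,i) p^i (1−p)^{6−i} with p = 0.70
C(6,4)·0.70^4·0.30^2 = 0.324135
C(6,5)·0.70^5·0.30^1 = 0.302526
C(6,6)·0.70^6·0.30^0 = 0.117649
Sum = 0.7443

0.7443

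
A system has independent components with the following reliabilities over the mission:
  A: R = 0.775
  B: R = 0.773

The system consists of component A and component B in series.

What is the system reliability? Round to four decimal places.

0.5991

Series (A and B): 0.775000 × 0.773000 = 0.5991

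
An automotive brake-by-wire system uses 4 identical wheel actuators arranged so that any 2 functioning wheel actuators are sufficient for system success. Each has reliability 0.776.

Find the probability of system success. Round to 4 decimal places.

0.9626

R = Σ_{i=2}^{4} C(4,i) p^i (1−p)^{4−i} with p = 0.776
C(4,2)·0.776^2·0.224^2 = 0.181289
C(4,3)·0.776^3·0.224^1 = 0.418691
C(4,4)·0.776^4·0.224^0 = 0.362616
Sum = 0.9626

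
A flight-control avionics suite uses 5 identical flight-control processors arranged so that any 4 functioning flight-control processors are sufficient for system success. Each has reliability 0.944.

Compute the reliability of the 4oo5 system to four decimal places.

R = Σ_{i=4}^{5} C(5,i) p^i (1−p)^{5−i} with p = 0.944
C(5,4)·0.944^4·0.056^1 = 0.222355
C(5,5)·0.944^5·0.056^0 = 0.749652
Sum = 0.9720

0.9720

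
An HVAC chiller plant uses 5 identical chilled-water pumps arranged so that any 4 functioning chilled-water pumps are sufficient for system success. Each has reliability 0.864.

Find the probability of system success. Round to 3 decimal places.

R = Σ_{i=4}^{5} C(5,i) p^i (1−p)^{5−i} with p = 0.864
C(5,4)·0.864^4·0.136^1 = 0.37893
C(5,5)·0.864^5·0.136^0 = 0.48147
Sum = 0.860

0.860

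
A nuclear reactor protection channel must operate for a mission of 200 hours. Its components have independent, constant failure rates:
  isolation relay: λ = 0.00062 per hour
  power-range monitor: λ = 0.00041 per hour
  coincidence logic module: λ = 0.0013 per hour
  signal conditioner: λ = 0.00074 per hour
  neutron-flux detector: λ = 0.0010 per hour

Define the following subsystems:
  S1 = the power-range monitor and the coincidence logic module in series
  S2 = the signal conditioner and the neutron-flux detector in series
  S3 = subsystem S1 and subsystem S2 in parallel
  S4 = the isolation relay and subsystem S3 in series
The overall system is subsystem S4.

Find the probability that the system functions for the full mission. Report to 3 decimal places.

R(isolation relay) = exp(−0.00062 × 200) = 0.88338
R(power-range monitor) = exp(−0.00041 × 200) = 0.92127
R(coincidence logic module) = exp(−0.0013 × 200) = 0.77105
R(signal conditioner) = exp(−0.00074 × 200) = 0.86243
R(neutron-flux detector) = exp(−0.0010 × 200) = 0.81873
Series (power-range monitor and coincidence logic module): 0.92127 × 0.77105 = 0.71035
Series (signal conditioner and neutron-flux detector): 0.86243 × 0.81873 = 0.70610
Parallel ([0.71035] and [0.70610]): 1 − (1 − 0.71035)(1 − 0.70610) = 0.91487
Series (isolation relay and [0.91487]): 0.88338 × 0.91487 = 0.808

0.808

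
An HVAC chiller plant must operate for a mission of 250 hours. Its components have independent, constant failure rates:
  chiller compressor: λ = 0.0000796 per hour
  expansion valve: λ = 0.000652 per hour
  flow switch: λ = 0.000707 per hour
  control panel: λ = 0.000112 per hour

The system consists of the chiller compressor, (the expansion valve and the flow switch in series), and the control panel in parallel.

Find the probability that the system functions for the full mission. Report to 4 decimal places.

R(chiller compressor) = exp(−0.0000796 × 250) = 0.980297
R(expansion valve) = exp(−0.000652 × 250) = 0.849591
R(flow switch) = exp(−0.000707 × 250) = 0.837989
R(control panel) = exp(−0.000112 × 250) = 0.972388
Series (expansion valve and flow switch): 0.849591 × 0.837989 = 0.711948
Parallel (chiller compressor, [0.711948], and control panel): 1 − (1 − 0.980297)(1 − 0.711948)(1 − 0.972388) = 0.9998

0.9998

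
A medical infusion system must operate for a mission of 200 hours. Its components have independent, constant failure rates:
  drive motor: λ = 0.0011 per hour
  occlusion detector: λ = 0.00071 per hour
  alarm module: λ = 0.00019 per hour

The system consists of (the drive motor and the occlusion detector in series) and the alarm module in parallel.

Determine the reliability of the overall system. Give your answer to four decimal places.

0.9887

R(drive motor) = exp(−0.0011 × 200) = 0.802519
R(occlusion detector) = exp(−0.00071 × 200) = 0.867621
R(alarm module) = exp(−0.00019 × 200) = 0.962713
Series (drive motor and occlusion detector): 0.802519 × 0.867621 = 0.696282
Parallel ([0.696282] and alarm module): 1 − (1 − 0.696282)(1 − 0.962713) = 0.9887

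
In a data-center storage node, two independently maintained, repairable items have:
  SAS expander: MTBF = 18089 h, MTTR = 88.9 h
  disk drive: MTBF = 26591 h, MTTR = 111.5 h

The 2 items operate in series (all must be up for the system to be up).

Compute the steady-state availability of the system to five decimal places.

A(SAS expander) = MTBF/(MTBF+MTTR) = 18089/(18089+88.9) = 0.995109
A(disk drive) = MTBF/(MTBF+MTTR) = 26591/(26591+111.5) = 0.995824
Series availability: 0.995109 × 0.995824 = 0.99095

0.99095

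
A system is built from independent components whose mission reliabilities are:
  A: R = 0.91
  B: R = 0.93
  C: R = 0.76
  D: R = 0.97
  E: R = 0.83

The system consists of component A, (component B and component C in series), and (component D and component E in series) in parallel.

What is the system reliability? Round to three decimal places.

0.995

Series (B and C): 0.93000 × 0.76000 = 0.70680
Series (D and E): 0.97000 × 0.83000 = 0.80510
Parallel (A, [0.70680], and [0.80510]): 1 − (1 − 0.91000)(1 − 0.70680)(1 − 0.80510) = 0.995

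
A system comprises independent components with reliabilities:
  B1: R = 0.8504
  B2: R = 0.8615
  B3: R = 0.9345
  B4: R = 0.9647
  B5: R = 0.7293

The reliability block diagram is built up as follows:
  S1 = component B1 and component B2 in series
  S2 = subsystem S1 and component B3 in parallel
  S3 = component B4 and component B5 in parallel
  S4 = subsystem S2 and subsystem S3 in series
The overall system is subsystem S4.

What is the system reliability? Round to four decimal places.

0.9731

Series (B1 and B2): 0.850400 × 0.861500 = 0.732620
Parallel ([0.732620] and B3): 1 − (1 − 0.732620)(1 − 0.934500) = 0.982487
Parallel (B4 and B5): 1 − (1 − 0.964700)(1 − 0.729300) = 0.990444
Series ([0.982487] and [0.990444]): 0.982487 × 0.990444 = 0.9731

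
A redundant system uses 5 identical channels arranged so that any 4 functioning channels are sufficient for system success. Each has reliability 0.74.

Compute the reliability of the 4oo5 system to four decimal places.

R = Σ_{i=4}^{5} C(5,i) p^i (1−p)^{5−i} with p = 0.74
C(5,4)·0.74^4·0.26^1 = 0.389825
C(5,5)·0.74^5·0.26^0 = 0.221901
Sum = 0.6117

0.6117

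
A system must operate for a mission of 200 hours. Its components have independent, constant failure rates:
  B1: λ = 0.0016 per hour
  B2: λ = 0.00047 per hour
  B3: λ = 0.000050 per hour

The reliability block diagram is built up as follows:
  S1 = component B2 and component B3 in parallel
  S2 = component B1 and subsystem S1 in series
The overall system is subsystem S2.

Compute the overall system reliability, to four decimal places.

R(B1) = exp(−0.0016 × 200) = 0.726149
R(B2) = exp(−0.00047 × 200) = 0.910283
R(B3) = exp(−0.000050 × 200) = 0.990050
Parallel (B2 and B3): 1 − (1 − 0.910283)(1 − 0.990050) = 0.999107
Series (B1 and [0.999107]): 0.726149 × 0.999107 = 0.7255

0.7255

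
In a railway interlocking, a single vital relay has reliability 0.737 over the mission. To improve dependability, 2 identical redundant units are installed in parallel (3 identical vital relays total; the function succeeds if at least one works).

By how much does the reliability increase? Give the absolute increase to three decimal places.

0.245

R_before = 0.737
R_after = 1 − (1 − 0.737)^3 = 0.982
ΔR = 0.982 − 0.737 = 0.245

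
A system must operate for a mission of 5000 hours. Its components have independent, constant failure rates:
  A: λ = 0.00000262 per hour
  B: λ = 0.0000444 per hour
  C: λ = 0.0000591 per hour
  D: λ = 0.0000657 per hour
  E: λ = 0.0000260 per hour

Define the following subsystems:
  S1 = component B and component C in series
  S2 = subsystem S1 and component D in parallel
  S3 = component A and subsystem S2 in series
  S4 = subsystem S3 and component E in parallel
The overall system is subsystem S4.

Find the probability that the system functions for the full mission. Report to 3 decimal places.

0.985

R(A) = exp(−0.00000262 × 5000) = 0.98699
R(B) = exp(−0.0000444 × 5000) = 0.80092
R(C) = exp(−0.0000591 × 5000) = 0.74416
R(D) = exp(−0.0000657 × 5000) = 0.72000
R(E) = exp(−0.0000260 × 5000) = 0.87810
Series (B and C): 0.80092 × 0.74416 = 0.59601
Parallel ([0.59601] and D): 1 − (1 − 0.59601)(1 − 0.72000) = 0.88688
Series (A and [0.88688]): 0.98699 × 0.88688 = 0.87534
Parallel ([0.87534] and E): 1 − (1 − 0.87534)(1 − 0.87810) = 0.985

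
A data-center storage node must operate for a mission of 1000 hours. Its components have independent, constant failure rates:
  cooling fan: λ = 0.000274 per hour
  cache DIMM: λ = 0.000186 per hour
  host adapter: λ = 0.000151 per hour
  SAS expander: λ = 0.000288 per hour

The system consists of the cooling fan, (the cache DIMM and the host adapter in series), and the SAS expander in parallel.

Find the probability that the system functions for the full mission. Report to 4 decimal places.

R(cooling fan) = exp(−0.000274 × 1000) = 0.760332
R(cache DIMM) = exp(−0.000186 × 1000) = 0.830274
R(host adapter) = exp(−0.000151 × 1000) = 0.859848
R(SAS expander) = exp(−0.000288 × 1000) = 0.749762
Series (cache DIMM and host adapter): 0.830274 × 0.859848 = 0.713909
Parallel (cooling fan, [0.713909], and SAS expander): 1 − (1 − 0.760332)(1 − 0.713909)(1 − 0.749762) = 0.9828

0.9828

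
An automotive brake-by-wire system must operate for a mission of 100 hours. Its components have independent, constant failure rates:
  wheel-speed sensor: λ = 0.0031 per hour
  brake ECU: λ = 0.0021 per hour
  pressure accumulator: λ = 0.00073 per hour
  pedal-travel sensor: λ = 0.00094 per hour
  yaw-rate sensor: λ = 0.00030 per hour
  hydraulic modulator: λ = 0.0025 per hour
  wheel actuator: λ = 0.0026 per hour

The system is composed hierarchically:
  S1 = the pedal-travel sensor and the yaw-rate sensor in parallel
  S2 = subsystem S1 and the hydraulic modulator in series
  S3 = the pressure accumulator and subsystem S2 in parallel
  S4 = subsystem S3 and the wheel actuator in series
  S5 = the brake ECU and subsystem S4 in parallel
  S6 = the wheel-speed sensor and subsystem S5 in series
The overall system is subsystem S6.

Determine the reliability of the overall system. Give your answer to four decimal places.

0.7000

R(wheel-speed sensor) = exp(−0.0031 × 100) = 0.733447
R(brake ECU) = exp(−0.0021 × 100) = 0.810584
R(pressure accumulator) = exp(−0.00073 × 100) = 0.929601
R(pedal-travel sensor) = exp(−0.00094 × 100) = 0.910283
R(yaw-rate sensor) = exp(−0.00030 × 100) = 0.970446
R(hydraulic modulator) = exp(−0.0025 × 100) = 0.778801
R(wheel actuator) = exp(−0.0026 × 100) = 0.771052
Parallel (pedal-travel sensor and yaw-rate sensor): 1 − (1 − 0.910283)(1 − 0.970446) = 0.997349
Series ([0.997349] and hydraulic modulator): 0.997349 × 0.778801 = 0.776736
Parallel (pressure accumulator and [0.776736]): 1 − (1 − 0.929601)(1 − 0.776736) = 0.984282
Series ([0.984282] and wheel actuator): 0.984282 × 0.771052 = 0.758933
Parallel (brake ECU and [0.758933]): 1 − (1 − 0.810584)(1 − 0.758933) = 0.954338
Series (wheel-speed sensor and [0.954338]): 0.733447 × 0.954338 = 0.7000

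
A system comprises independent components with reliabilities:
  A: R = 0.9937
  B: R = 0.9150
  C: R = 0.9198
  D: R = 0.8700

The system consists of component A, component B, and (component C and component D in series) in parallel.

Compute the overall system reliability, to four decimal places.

Series (C and D): 0.919800 × 0.870000 = 0.800226
Parallel (A, B, and [0.800226]): 1 − (1 − 0.993700)(1 − 0.915000)(1 − 0.800226) = 0.9999

0.9999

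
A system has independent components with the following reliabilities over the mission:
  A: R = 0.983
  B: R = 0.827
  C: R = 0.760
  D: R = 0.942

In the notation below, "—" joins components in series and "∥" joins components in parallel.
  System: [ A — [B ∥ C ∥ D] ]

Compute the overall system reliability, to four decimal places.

Parallel (B, C, and D): 1 − (1 − 0.827000)(1 − 0.760000)(1 − 0.942000) = 0.997592
Series (A and [0.997592]): 0.983000 × 0.997592 = 0.9806

0.9806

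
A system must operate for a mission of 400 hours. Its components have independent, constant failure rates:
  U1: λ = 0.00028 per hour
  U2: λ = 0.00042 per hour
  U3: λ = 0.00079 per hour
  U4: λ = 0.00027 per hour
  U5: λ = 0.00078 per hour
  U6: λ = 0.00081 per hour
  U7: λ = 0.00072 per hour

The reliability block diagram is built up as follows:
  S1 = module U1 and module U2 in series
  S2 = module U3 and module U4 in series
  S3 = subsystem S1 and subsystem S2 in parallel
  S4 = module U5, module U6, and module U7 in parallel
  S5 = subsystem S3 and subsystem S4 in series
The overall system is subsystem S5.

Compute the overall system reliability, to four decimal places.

0.8986

R(U1) = exp(−0.00028 × 400) = 0.894044
R(U2) = exp(−0.00042 × 400) = 0.845354
R(U3) = exp(−0.00079 × 400) = 0.729059
R(U4) = exp(−0.00027 × 400) = 0.897628
R(U5) = exp(−0.00078 × 400) = 0.731982
R(U6) = exp(−0.00081 × 400) = 0.723250
R(U7) = exp(−0.00072 × 400) = 0.749762
Series (U1 and U2): 0.894044 × 0.845354 = 0.755784
Series (U3 and U4): 0.729059 × 0.897628 = 0.654424
Parallel ([0.755784] and [0.654424]): 1 − (1 − 0.755784)(1 − 0.654424) = 0.915605
Parallel (U5, U6, and U7): 1 − (1 − 0.731982)(1 − 0.723250)(1 − 0.749762) = 0.981439
Series ([0.915605] and [0.981439]): 0.915605 × 0.981439 = 0.8986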